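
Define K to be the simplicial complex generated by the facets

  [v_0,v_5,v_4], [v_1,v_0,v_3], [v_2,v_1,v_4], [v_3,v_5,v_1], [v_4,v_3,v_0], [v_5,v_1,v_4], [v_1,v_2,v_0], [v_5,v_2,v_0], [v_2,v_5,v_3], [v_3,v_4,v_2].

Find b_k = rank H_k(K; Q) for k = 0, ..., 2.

b_0 = 1, b_1 = 0, b_2 = 0.

We work with the vertex ordering v_0 < v_1 < v_2 < v_3 < v_4 < v_5. The simplices of K, each written with vertices in increasing order, are:

  0-simplices (6): [v_0], [v_1], [v_2], [v_3], [v_4], [v_5]
  1-simplices (15): (15 of them)
  2-simplices (10): [v_0,v_1,v_2], [v_0,v_1,v_3], [v_0,v_2,v_5], [v_0,v_3,v_4], [v_0,v_4,v_5], [v_1,v_2,v_4], [v_1,v_3,v_5], [v_1,v_4,v_5], [v_2,v_3,v_4], [v_2,v_3,v_5]

giving chain groups C_0 ≅ Z^6, C_1 ≅ Z^15, C_2 ≅ Z^10.

Boundary ∂_1: C_1 → C_0 maps an edge to its endpoints' difference, ∂[p,q] = q − p. For instance
  ∂[v_0,v_5] = [v_5] − [v_0].
The resulting 6×15 matrix has rank 5, and its Smith normal form has invariant factors (1,1,1,1,1).

The boundary map ∂_2: C_2 → C_1 acts by ∂[p,q,r] = [q,r] − [p,r] + [p,q]. For instance
  ∂[v_1,v_3,v_5] = [v_3,v_5] − [v_1,v_5] + [v_1,v_3],
  ∂[v_1,v_4,v_5] = [v_4,v_5] − [v_1,v_5] + [v_1,v_4].
The resulting 15×10 matrix has rank 10, and its Smith normal form has invariant factors (1,1,1,1,1,1,1,1,1,2).

From H_k ≅ ker(∂_k) / im(∂_{k+1}) we obtain:

  H_0: rank C_0 − rank ∂_1 = 6 − 5 = 1, and the invariant factors of ∂_1 are all 1, so H_0 = Z.
  H_1: rank ker ∂_1 − rank ∂_2 = (15 − 5) − 10 = 0, and ∂_2 has invariant factor 2 > 1, so H_1 = Z/2Z.
  H_2: rank ker ∂_2 − rank ∂_3 = (10 − 10) − 0 = 0, and there is no ∂_3, so H_2 = 0.

(K is a triangulation of the real projective plane RP^2.)

Hence the Betti numbers are b_0 = 1, b_1 = 0, b_2 = 0.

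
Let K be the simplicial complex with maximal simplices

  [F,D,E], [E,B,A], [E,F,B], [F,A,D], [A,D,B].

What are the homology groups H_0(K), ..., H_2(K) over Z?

Fix the vertex order A < B < D < E < F and write every simplex with vertices in increasing order. Then dim K = 2 and the simplices of K are:

  0-simplices (5): A, B, D, E, F
  1-simplices (10): AB, AD, AE, AF, BD, BE, BF, DE, DF, EF
  2-simplices (5): ABD, ABE, ADF, BEF, DEF

giving chain groups C_0 ≅ Z^5, C_1 ≅ Z^10, C_2 ≅ Z^5.

The boundary map ∂_1: C_1 → C_0 is given by ∂[p,q] = [q] − [p]. For instance
  ∂EF = F − E.
As a 5×10 matrix over Z this has rank 4, with invariant factors (1,1,1,1).

The boundary map ∂_2: C_2 → C_1 maps a triangle to the signed sum of its edges. For instance
  ∂DEF = EF − DF + DE,
  ∂BEF = EF − BF + BE.
This gives a 10×5 integer matrix of rank 5; reducing to Smith normal form yields diagonal entries (1,1,1,1,1).

Reading off H_k = ker ∂_k / im ∂_{k+1}:

  H_0: rank C_0 − rank ∂_1 = 5 − 4 = 1, and the invariant factors of ∂_1 are all 1, so H_0 ≅ Z.
  H_1: rank ker ∂_1 − rank ∂_2 = (10 − 4) − 5 = 1, and the invariant factors of ∂_2 are all 1, so H_1 ≅ Z.
  H_2: rank ker ∂_2 − rank ∂_3 = (5 − 5) − 0 = 0, and there is no ∂_3, so H_2 ≅ 0.

As a check, the Euler characteristic is 5 − 10 + 5 = 0, which agrees with 1 − 1 + 0 = 0.
(K is a triangulation of the Möbius band.)

H_0 = Z,  H_1 = Z,  H_2 = 0.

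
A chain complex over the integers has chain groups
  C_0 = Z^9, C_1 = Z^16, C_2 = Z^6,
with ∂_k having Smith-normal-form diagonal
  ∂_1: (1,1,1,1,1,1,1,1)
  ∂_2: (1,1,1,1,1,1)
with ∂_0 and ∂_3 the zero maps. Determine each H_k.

H_0 ≅ Z,  H_1 ≅ Z^2,  H_2 = 0.

H_0: b_0 = 9 − 0 − 8 = 1; torsion from ∂_1 factors > 1: none. So H_0 ≅ Z.
H_1: b_1 = 16 − 8 − 6 = 2; torsion from ∂_2 factors > 1: none. So H_1 ≅ Z^2.
H_2: b_2 = 6 − 6 − 0 = 0; torsion from ∂_3 factors > 1: none. So H_2 ≅ 0.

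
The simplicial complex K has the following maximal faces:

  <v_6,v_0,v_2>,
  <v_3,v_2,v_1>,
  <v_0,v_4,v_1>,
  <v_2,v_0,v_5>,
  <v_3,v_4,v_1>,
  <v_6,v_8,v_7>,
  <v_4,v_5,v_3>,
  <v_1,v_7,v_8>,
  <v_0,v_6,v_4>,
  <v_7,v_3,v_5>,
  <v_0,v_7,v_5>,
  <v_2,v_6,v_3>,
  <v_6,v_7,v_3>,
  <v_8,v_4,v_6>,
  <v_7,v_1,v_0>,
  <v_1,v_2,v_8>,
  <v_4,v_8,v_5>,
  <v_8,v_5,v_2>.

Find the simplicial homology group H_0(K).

Take the total order v_0 < v_1 < v_2 < v_3 < v_4 < v_5 < v_6 < v_7 < v_8 on the vertex set. Then K (dimension 2) consists of the simplices:

  0-simplices (9): [v_0], [v_1], [v_2], [v_3], [v_4], [v_5], [v_6], [v_7], [v_8]
  1-simplices (27): (27 of them)
  2-simplices (18): (18 of them)

Hence C_0 ≅ Z^9, C_1 ≅ Z^27, C_2 ≅ Z^18.

The boundary map ∂_1: C_1 → C_0 is given by ∂[p,q] = [q] − [p]. For instance
  ∂[v_2,v_8] = [v_8] − [v_2].
As a 9×27 matrix over Z this has rank 8, with invariant factors (1,1,1,1,1,1,1,1).

∂_2: C_2 → C_1 maps a triangle to the signed sum of its edges. For instance
  ∂[v_3,v_4,v_5] = [v_4,v_5] − [v_3,v_5] + [v_3,v_4],
  ∂[v_0,v_4,v_6] = [v_4,v_6] − [v_0,v_6] + [v_0,v_4].
The 27×18 boundary matrix has rank 17 and Smith normal form diag(1,1,1,1,1,1,1,1,1,1,1,1,1,1,1,1,1).

From H_k ≅ ker(∂_k) / im(∂_{k+1}) we obtain:

  H_0: rank C_0 − rank ∂_1 = 9 − 8 = 1, and the invariant factors of ∂_1 are all 1, so H_0 = Z.

H_0 = Z.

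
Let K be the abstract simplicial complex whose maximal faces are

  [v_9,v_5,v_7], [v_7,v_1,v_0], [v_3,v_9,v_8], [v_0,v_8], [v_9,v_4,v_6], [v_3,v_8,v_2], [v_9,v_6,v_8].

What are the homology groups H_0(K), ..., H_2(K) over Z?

K has 10 vertices, 16 edges, 6 triangles.
rank ∂_0 = 0, rank ∂_1 = 9 ⇒ b_0 = 10 − 0 − 9 = 1; all invariant factors of ∂_1 are 1 so no torsion. So H_0 = Z.
rank ∂_1 = 9, rank ∂_2 = 6 ⇒ b_1 = 16 − 9 − 6 = 1; all invariant factors of ∂_2 are 1 so no torsion. So H_1 = Z.
rank ∂_2 = 6, rank ∂_3 = 0 ⇒ b_2 = 6 − 6 − 0 = 0. So H_2 = 0.

H_0 ≅ Z,  H_1 ≅ Z,  H_2 = 0.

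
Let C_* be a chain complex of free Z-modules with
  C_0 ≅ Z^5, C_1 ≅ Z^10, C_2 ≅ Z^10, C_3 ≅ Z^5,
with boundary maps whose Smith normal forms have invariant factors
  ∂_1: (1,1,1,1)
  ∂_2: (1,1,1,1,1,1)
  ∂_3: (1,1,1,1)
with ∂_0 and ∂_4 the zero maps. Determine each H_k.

H_0: b_0 = 5 − 0 − 4 = 1; torsion from ∂_1 factors > 1: none. So H_0 = Z.
H_1: b_1 = 10 − 4 − 6 = 0; torsion from ∂_2 factors > 1: none. So H_1 = 0.
H_2: b_2 = 10 − 6 − 4 = 0; torsion from ∂_3 factors > 1: none. So H_2 = 0.
H_3: b_3 = 5 − 4 − 0 = 1; torsion from ∂_4 factors > 1: none. So H_3 = Z.

H_0 = Z,  H_1 = 0,  H_2 = 0,  H_3 = Z.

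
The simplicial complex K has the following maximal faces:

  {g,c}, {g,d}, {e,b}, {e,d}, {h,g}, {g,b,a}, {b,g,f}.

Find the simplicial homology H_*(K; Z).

Take the total order a < b < c < d < e < f < g < h on the vertex set. Then K (dimension 2) consists of the simplices:

  0-simplices (8): a, b, c, d, e, f, g, h
  1-simplices (10): ab, ag, be, bf, bg, cg, de, dg, fg, gh
  2-simplices (2): abg, bfg

Hence C_0 ≅ Z^8, C_1 ≅ Z^10, C_2 ≅ Z^2.

The boundary map ∂_1: C_1 → C_0 is given by ∂[p,q] = [q] − [p]. For instance
  ∂ag = g − a.
This gives a 8×10 integer matrix of rank 7; reducing to Smith normal form yields diagonal entries (1,1,1,1,1,1,1).

The boundary map ∂_2: C_2 → C_1 acts by ∂[p,q,r] = [q,r] − [p,r] + [p,q]. For instance
  ∂abg = bg − ag + ab,
  ∂bfg = fg − bg + bf.
As a 10×2 matrix over Z this has rank 2, with invariant factors (1,1).

Now H_k = ker ∂_k / im ∂_{k+1}, so:

  H_0: rank C_0 − rank ∂_1 = 8 − 7 = 1, and the invariant factors of ∂_1 are all 1, so H_0 ≅ Z.
  H_1: rank ker ∂_1 − rank ∂_2 = (10 − 7) − 2 = 1, and the invariant factors of ∂_2 are all 1, so H_1 ≅ Z.
  H_2: rank ker ∂_2 − rank ∂_3 = (2 − 2) − 0 = 0, and there is no ∂_3, so H_2 ≅ 0.

H_0 = Z,  H_1 = Z,  H_2 = 0.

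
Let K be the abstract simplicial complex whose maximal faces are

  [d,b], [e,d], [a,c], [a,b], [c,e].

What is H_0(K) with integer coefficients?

H_0 = Z.

Fix the vertex order a < b < c < d < e and write every simplex with vertices in increasing order. Then dim K = 1 and the simplices of K are:

  0-simplices (5): a, b, c, d, e
  1-simplices (5): ab, ac, bd, ce, de

Hence C_0 ≅ Z^5, C_1 ≅ Z^5.

Boundary ∂_1: C_1 → C_0 sends each edge [p,q] (with p < q) to q − p. For instance
  ∂ab = b − a.
This gives a 5×5 integer matrix of rank 4; reducing to Smith normal form yields diagonal entries (1,1,1,1).

Computing H_k = (kernel of ∂_k) / (image of ∂_{k+1}):

  H_0: rank C_0 − rank ∂_1 = 5 − 4 = 1, and the invariant factors of ∂_1 are all 1, so H_0 ≅ Z.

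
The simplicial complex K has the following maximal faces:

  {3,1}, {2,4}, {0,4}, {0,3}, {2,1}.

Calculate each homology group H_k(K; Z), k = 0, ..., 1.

Order the vertices as 0 < 1 < 2 < 3 < 4. Listing each simplex with vertices in this order, K has dimension 1 with simplices:

  0-simplices (5): [0], [1], [2], [3], [4]
  1-simplices (5): [0,3], [0,4], [1,2], [1,3], [2,4]

giving chain groups C_0 ≅ Z^5, C_1 ≅ Z^5.

Boundary ∂_1: C_1 → C_0 sends each edge [p,q] (with p < q) to q − p. For instance
  ∂[0,4] = [4] − [0].
This gives a 5×5 integer matrix of rank 4; reducing to Smith normal form yields diagonal entries (1,1,1,1).

Computing H_k = (kernel of ∂_k) / (image of ∂_{k+1}):

  H_0: rank C_0 − rank ∂_1 = 5 − 4 = 1, and the invariant factors of ∂_1 are all 1, so H_0 ≅ Z.
  H_1: rank ker ∂_1 − rank ∂_2 = (5 − 4) − 0 = 1, and there is no ∂_2, so H_1 ≅ Z.

As a check, the Euler characteristic is 5 − 5 = 0, which agrees with 1 − 1 = 0.
(K is a triangulation of the circle S^1.)

H_0 = Z,  H_1 = Z.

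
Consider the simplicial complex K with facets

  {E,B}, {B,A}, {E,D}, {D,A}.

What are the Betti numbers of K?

b_0 = 1, b_1 = 1.

Order the vertices as A < B < D < E. Listing each simplex with vertices in this order, K has dimension 1 with simplices:

  0-simplices (4): A, B, D, E
  1-simplices (4): AB, AD, BE, DE

so the chain groups are C_0 ≅ Z^4, C_1 ≅ Z^4.

Boundary ∂_1: C_1 → C_0 sends each edge [p,q] (with p < q) to q − p. For instance
  ∂AD = D − A.
The 4×4 boundary matrix has rank 3 and Smith normal form diag(1,1,1).

Computing H_k = (kernel of ∂_k) / (image of ∂_{k+1}):

  H_0: rank C_0 − rank ∂_1 = 4 − 3 = 1, and the invariant factors of ∂_1 are all 1, so H_0 ≅ Z.
  H_1: rank ker ∂_1 − rank ∂_2 = (4 − 3) − 0 = 1, and there is no ∂_2, so H_1 ≅ Z.

(K is a triangulation of the circle S^1.)

Hence the Betti numbers are b_0 = 1, b_1 = 1.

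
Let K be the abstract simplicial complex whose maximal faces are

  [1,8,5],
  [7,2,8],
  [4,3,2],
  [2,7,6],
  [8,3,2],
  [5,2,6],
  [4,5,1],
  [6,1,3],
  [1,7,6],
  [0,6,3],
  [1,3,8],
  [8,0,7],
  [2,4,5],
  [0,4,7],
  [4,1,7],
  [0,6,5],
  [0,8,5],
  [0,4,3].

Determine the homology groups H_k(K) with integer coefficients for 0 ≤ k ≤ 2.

We work with the vertex ordering 0 < 1 < 2 < 3 < 4 < 5 < 6 < 7 < 8. The simplices of K, each written with vertices in increasing order, are:

  0-simplices (9): [0], [1], [2], [3], [4], [5], [6], [7], [8]
  1-simplices (27): (27 of them)
  2-simplices (18): [0,3,4], [0,3,6], [0,4,7], [0,5,6], [0,5,8], [0,7,8], [1,3,6], [1,3,8], [1,4,5], [1,4,7], [1,5,8], [1,6,7], [2,3,4], [2,3,8], [2,4,5], [2,5,6], [2,6,7], [2,7,8]

giving chain groups C_0 ≅ Z^9, C_1 ≅ Z^27, C_2 ≅ Z^18.

The boundary map ∂_1: C_1 → C_0 is given by ∂[p,q] = [q] − [p].
This gives a 9×27 integer matrix of rank 8; reducing to Smith normal form yields diagonal entries (1,1,1,1,1,1,1,1).

∂_2: C_2 → C_1 maps a triangle to the signed sum of its edges. For instance
  ∂[1,3,6] = [3,6] − [1,6] + [1,3],
  ∂[1,5,8] = [5,8] − [1,8] + [1,5].
As a 27×18 matrix over Z this has rank 17, with invariant factors (1,1,1,1,1,1,1,1,1,1,1,1,1,1,1,1,1).

From H_k ≅ ker(∂_k) / im(∂_{k+1}) we obtain:

  H_0: rank C_0 − rank ∂_1 = 9 − 8 = 1, and the invariant factors of ∂_1 are all 1, so H_0 ≅ Z.
  H_1: rank ker ∂_1 − rank ∂_2 = (27 − 8) − 17 = 2, and the invariant factors of ∂_2 are all 1, so H_1 ≅ Z^2.
  H_2: rank ker ∂_2 − rank ∂_3 = (18 − 17) − 0 = 1, and there is no ∂_3, so H_2 ≅ Z.

H_0 = Z,  H_1 = Z^2,  H_2 = Z.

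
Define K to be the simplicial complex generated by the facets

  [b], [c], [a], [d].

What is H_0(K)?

Take the total order a < b < c < d on the vertex set. Then K (dimension 0) consists of the simplices:

  0-simplices (4): a, b, c, d

Hence C_0 ≅ Z^4.

From H_k ≅ ker(∂_k) / im(∂_{k+1}) we obtain:

  H_0: rank C_0 − rank ∂_1 = 4 − 0 = 4, and there is no ∂_1, so H_0 = Z^4.

H_0 = Z^4.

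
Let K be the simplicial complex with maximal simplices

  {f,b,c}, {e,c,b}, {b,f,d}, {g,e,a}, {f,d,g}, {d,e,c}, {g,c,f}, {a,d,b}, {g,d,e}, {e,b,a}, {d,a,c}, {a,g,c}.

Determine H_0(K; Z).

We work with the vertex ordering a < b < c < d < e < f < g. The simplices of K, each written with vertices in increasing order, are:

  0-simplices (7): a, b, c, d, e, f, g
  1-simplices (18): ab, ac, ad, ae, ag, bc, bd, be, bf, cd, ce, cf, cg, de, df, dg, eg, fg
  2-simplices (12): abd, abe, acd, acg, aeg, bce, bcf, bdf, cde, cfg, deg, dfg

so the chain groups are C_0 ≅ Z^7, C_1 ≅ Z^18, C_2 ≅ Z^12.

∂_1: C_1 → C_0 maps an edge to its endpoints' difference, ∂[p,q] = q − p.
This gives a 7×18 integer matrix of rank 6; reducing to Smith normal form yields diagonal entries (1,1,1,1,1,1).

∂_2: C_2 → C_1 sends each 2-simplex [p,q,r] to [q,r] − [p,r] + [p,q]. For instance
  ∂cfg = fg − cg + cf,
  ∂acd = cd − ad + ac.
The resulting 18×12 matrix has rank 12, and its Smith normal form has invariant factors (1,1,1,1,1,1,1,1,1,1,1,2).

Now H_k = ker ∂_k / im ∂_{k+1}, so:

  H_0: rank C_0 − rank ∂_1 = 7 − 6 = 1, and the invariant factors of ∂_1 are all 1, so H_0 = Z.

H_0 = Z.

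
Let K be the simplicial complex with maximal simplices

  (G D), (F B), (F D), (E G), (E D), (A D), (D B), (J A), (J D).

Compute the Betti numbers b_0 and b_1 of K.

b_0 = 1, b_1 = 3.

Take the total order A < B < D < E < F < G < J on the vertex set. Then K (dimension 1) consists of the simplices:

  0-simplices (7): A, B, D, E, F, G, J
  1-simplices (9): AD, AJ, BD, BF, DE, DF, DG, DJ, EG

giving chain groups C_0 ≅ Z^7, C_1 ≅ Z^9.

The boundary map ∂_1: C_1 → C_0 maps an edge to its endpoints' difference, ∂[p,q] = q − p. For instance
  ∂BF = F − B.
This gives a 7×9 integer matrix of rank 6; reducing to Smith normal form yields diagonal entries (1,1,1,1,1,1).

Computing H_k = (kernel of ∂_k) / (image of ∂_{k+1}):

  H_0: rank C_0 − rank ∂_1 = 7 − 6 = 1, and the invariant factors of ∂_1 are all 1, so H_0 = Z.
  H_1: rank ker ∂_1 − rank ∂_2 = (9 − 6) − 0 = 3, and there is no ∂_2, so H_1 = Z^3.

Hence the Betti numbers are b_0 = 1, b_1 = 3.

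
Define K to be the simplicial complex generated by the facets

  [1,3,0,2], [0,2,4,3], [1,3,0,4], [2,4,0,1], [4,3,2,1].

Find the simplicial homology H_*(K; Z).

H_0 = Z,  H_1 = 0,  H_2 = 0,  H_3 = Z.

Take the total order 0 < 1 < 2 < 3 < 4 on the vertex set. Then K (dimension 3) consists of the simplices:

  0-simplices (5): [0], [1], [2], [3], [4]
  1-simplices (10): [0,1], [0,2], [0,3], [0,4], [1,2], [1,3], [1,4], [2,3], [2,4], [3,4]
  2-simplices (10): [0,1,2], [0,1,3], [0,1,4], [0,2,3], [0,2,4], [0,3,4], [1,2,3], [1,2,4], [1,3,4], [2,3,4]
  3-simplices (5): [0,1,2,3], [0,1,2,4], [0,1,3,4], [0,2,3,4], [1,2,3,4]

so the chain groups are C_0 ≅ Z^5, C_1 ≅ Z^10, C_2 ≅ Z^10, C_3 ≅ Z^5.

Boundary ∂_1: C_1 → C_0 is given by ∂[p,q] = [q] − [p]. For instance
  ∂[3,4] = [4] − [3].
This gives a 5×10 integer matrix of rank 4; reducing to Smith normal form yields diagonal entries (1,1,1,1).

The boundary map ∂_2: C_2 → C_1 maps a triangle to the signed sum of its edges. For instance
  ∂[0,1,4] = [1,4] − [0,4] + [0,1],
  ∂[1,2,3] = [2,3] − [1,3] + [1,2].
The resulting 10×10 matrix has rank 6, and its Smith normal form has invariant factors (1,1,1,1,1,1).

Boundary ∂_3: C_3 → C_2 sends each 3-simplex σ to the alternating sum Σ_i (−1)^i (σ with its i-th vertex removed). For instance
  ∂[0,1,2,4] = [1,2,4] − [0,2,4] + [0,1,4] − [0,1,2],
  ∂[0,1,3,4] = [1,3,4] − [0,3,4] + [0,1,4] − [0,1,3].
This gives a 10×5 integer matrix of rank 4; reducing to Smith normal form yields diagonal entries (1,1,1,1).

Reading off H_k = ker ∂_k / im ∂_{k+1}:

  H_0: rank C_0 − rank ∂_1 = 5 − 4 = 1, and the invariant factors of ∂_1 are all 1, so H_0 = Z.
  H_1: rank ker ∂_1 − rank ∂_2 = (10 − 4) − 6 = 0, and the invariant factors of ∂_2 are all 1, so H_1 = 0.
  H_2: rank ker ∂_2 − rank ∂_3 = (10 − 6) − 4 = 0, and the invariant factors of ∂_3 are all 1, so H_2 = 0.
  H_3: rank ker ∂_3 − rank ∂_4 = (5 − 4) − 0 = 1, and there is no ∂_4, so H_3 = Z.

As a check, the Euler characteristic is 5 − 10 + 10 − 5 = 0, which agrees with 1 − 0 + 0 − 1 = 0.
(K is a triangulation of the 3-sphere S^3.)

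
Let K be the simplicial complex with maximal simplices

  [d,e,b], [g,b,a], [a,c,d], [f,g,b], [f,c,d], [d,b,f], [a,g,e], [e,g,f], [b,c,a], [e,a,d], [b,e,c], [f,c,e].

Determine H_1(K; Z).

H_1 = Z/2.

Order the vertices as a < b < c < d < e < f < g. Listing each simplex with vertices in this order, K has dimension 2 with simplices:

  0-simplices (7): a, b, c, d, e, f, g
  1-simplices (18): ab, ac, ad, ae, ag, bc, bd, be, bf, bg, cd, ce, cf, de, df, ef, eg, fg
  2-simplices (12): abc, abg, acd, ade, aeg, bce, bde, bdf, bfg, cdf, cef, efg

giving chain groups C_0 ≅ Z^7, C_1 ≅ Z^18, C_2 ≅ Z^12.

∂_1: C_1 → C_0 maps an edge to its endpoints' difference, ∂[p,q] = q − p. For instance
  ∂be = e − b.
As a 7×18 matrix over Z this has rank 6, with invariant factors (1,1,1,1,1,1).

Boundary ∂_2: C_2 → C_1 sends each 2-simplex [p,q,r] to [q,r] − [p,r] + [p,q]. For instance
  ∂ade = de − ae + ad,
  ∂bfg = fg − bg + bf.
This gives a 18×12 integer matrix of rank 12; reducing to Smith normal form yields diagonal entries (1,1,1,1,1,1,1,1,1,1,1,2).

Computing H_k = (kernel of ∂_k) / (image of ∂_{k+1}):

  H_1: rank ker ∂_1 − rank ∂_2 = (18 − 6) − 12 = 0, and ∂_2 has invariant factor 2 > 1, so H_1 = Z/2.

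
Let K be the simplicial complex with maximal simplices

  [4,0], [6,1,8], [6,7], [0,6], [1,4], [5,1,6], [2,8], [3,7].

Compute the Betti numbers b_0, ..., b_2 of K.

b_0 = 1, b_1 = 1, b_2 = 0.

We work with the vertex ordering 0 < 1 < 2 < 3 < 4 < 5 < 6 < 7 < 8. The simplices of K, each written with vertices in increasing order, are:

  0-simplices (9): [0], [1], [2], [3], [4], [5], [6], [7], [8]
  1-simplices (11): [0,4], [0,6], [1,4], [1,5], [1,6], [1,8], [2,8], [3,7], [5,6], [6,7], [6,8]
  2-simplices (2): [1,5,6], [1,6,8]

so the chain groups are C_0 ≅ Z^9, C_1 ≅ Z^11, C_2 ≅ Z^2.

The boundary map ∂_1: C_1 → C_0 maps an edge to its endpoints' difference, ∂[p,q] = q − p. For instance
  ∂[3,7] = [7] − [3].
The 9×11 boundary matrix has rank 8 and Smith normal form diag(1,1,1,1,1,1,1,1).

∂_2: C_2 → C_1 maps a triangle to the signed sum of its edges. For instance
  ∂[1,5,6] = [5,6] − [1,6] + [1,5],
  ∂[1,6,8] = [6,8] − [1,8] + [1,6].
This gives a 11×2 integer matrix of rank 2; reducing to Smith normal form yields diagonal entries (1,1).

From H_k ≅ ker(∂_k) / im(∂_{k+1}) we obtain:

  H_0: rank C_0 − rank ∂_1 = 9 − 8 = 1, and the invariant factors of ∂_1 are all 1, so H_0 = Z.
  H_1: rank ker ∂_1 − rank ∂_2 = (11 − 8) − 2 = 1, and the invariant factors of ∂_2 are all 1, so H_1 = Z.
  H_2: rank ker ∂_2 − rank ∂_3 = (2 − 2) − 0 = 0, and there is no ∂_3, so H_2 = 0.

Hence the Betti numbers are b_0 = 1, b_1 = 1, b_2 = 0.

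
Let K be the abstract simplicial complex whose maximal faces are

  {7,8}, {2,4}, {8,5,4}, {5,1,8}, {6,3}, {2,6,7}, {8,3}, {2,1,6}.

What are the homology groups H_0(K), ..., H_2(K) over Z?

H_0 = Z,  H_1 = Z^3,  H_2 = 0.

We work with the vertex ordering 1 < 2 < 3 < 4 < 5 < 6 < 7 < 8. The simplices of K, each written with vertices in increasing order, are:

  0-simplices (8): [1], [2], [3], [4], [5], [6], [7], [8]
  1-simplices (14): [1,2], [1,5], [1,6], [1,8], [2,4], [2,6], [2,7], [3,6], [3,8], [4,5], [4,8], [5,8], [6,7], [7,8]
  2-simplices (4): [1,2,6], [1,5,8], [2,6,7], [4,5,8]

Hence C_0 ≅ Z^8, C_1 ≅ Z^14, C_2 ≅ Z^4.

∂_1: C_1 → C_0 is given by ∂[p,q] = [q] − [p].
As a 8×14 matrix over Z this has rank 7, with invariant factors (1,1,1,1,1,1,1).

∂_2: C_2 → C_1 maps a triangle to the signed sum of its edges. For instance
  ∂[1,2,6] = [2,6] − [1,6] + [1,2],
  ∂[4,5,8] = [5,8] − [4,8] + [4,5].
The 14×4 boundary matrix has rank 4 and Smith normal form diag(1,1,1,1).

From H_k ≅ ker(∂_k) / im(∂_{k+1}) we obtain:

  H_0: rank C_0 − rank ∂_1 = 8 − 7 = 1, and the invariant factors of ∂_1 are all 1, so H_0 ≅ Z.
  H_1: rank ker ∂_1 − rank ∂_2 = (14 − 7) − 4 = 3, and the invariant factors of ∂_2 are all 1, so H_1 ≅ Z^3.
  H_2: rank ker ∂_2 − rank ∂_3 = (4 − 4) − 0 = 0, and there is no ∂_3, so H_2 ≅ 0.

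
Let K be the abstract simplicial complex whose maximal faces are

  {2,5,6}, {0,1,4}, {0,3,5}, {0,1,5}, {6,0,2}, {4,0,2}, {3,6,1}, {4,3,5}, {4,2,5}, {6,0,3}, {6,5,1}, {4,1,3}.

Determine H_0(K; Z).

K has 7 vertices, 18 edges, 12 triangles.
rank ∂_0 = 0, rank ∂_1 = 6 ⇒ b_0 = 7 − 0 − 6 = 1; all invariant factors of ∂_1 are 1 so no torsion. So H_0 ≅ Z.

H_0 = Z.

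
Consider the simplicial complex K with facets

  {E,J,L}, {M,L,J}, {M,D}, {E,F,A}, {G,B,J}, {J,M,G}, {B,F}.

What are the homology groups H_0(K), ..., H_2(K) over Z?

We work with the vertex ordering A < B < D < E < F < G < J < L < M. The simplices of K, each written with vertices in increasing order, are:

  0-simplices (9): A, B, D, E, F, G, J, L, M
  1-simplices (14): AE, AF, BF, BG, BJ, DM, EF, EJ, EL, GJ, GM, JL, JM, LM
  2-simplices (5): AEF, BGJ, EJL, GJM, JLM

giving chain groups C_0 ≅ Z^9, C_1 ≅ Z^14, C_2 ≅ Z^5.

Boundary ∂_1: C_1 → C_0 is given by ∂[p,q] = [q] − [p]. For instance
  ∂DM = M − D.
The 9×14 boundary matrix has rank 8 and Smith normal form diag(1,1,1,1,1,1,1,1).

Boundary ∂_2: C_2 → C_1 maps a triangle to the signed sum of its edges. For instance
  ∂JLM = LM − JM + JL,
  ∂EJL = JL − EL + EJ.
The 14×5 boundary matrix has rank 5 and Smith normal form diag(1,1,1,1,1).

Now H_k = ker ∂_k / im ∂_{k+1}, so:

  H_0: rank C_0 − rank ∂_1 = 9 − 8 = 1, and the invariant factors of ∂_1 are all 1, so H_0 ≅ Z.
  H_1: rank ker ∂_1 − rank ∂_2 = (14 − 8) − 5 = 1, and the invariant factors of ∂_2 are all 1, so H_1 ≅ Z.
  H_2: rank ker ∂_2 − rank ∂_3 = (5 − 5) − 0 = 0, and there is no ∂_3, so H_2 ≅ 0.

H_0 ≅ Z,  H_1 ≅ Z,  H_2 = 0.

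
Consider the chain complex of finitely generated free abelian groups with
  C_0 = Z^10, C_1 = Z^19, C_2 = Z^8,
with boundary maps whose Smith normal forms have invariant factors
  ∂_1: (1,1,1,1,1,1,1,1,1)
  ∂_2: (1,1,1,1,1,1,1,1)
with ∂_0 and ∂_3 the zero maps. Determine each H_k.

H_0: b_0 = 10 − 0 − 9 = 1; torsion from ∂_1 factors > 1: none. So H_0 ≅ Z.
H_1: b_1 = 19 − 9 − 8 = 2; torsion from ∂_2 factors > 1: none. So H_1 ≅ Z^2.
H_2: b_2 = 8 − 8 − 0 = 0; torsion from ∂_3 factors > 1: none. So H_2 ≅ 0.

H_0 ≅ Z,  H_1 ≅ Z^2,  H_2 = 0.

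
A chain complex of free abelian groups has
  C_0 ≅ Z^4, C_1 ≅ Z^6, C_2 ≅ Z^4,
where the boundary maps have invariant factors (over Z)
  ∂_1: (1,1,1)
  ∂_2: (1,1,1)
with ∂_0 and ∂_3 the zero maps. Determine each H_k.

H_0: b_0 = 4 − 0 − 3 = 1; torsion from ∂_1 factors > 1: none. So H_0 = Z.
H_1: b_1 = 6 − 3 − 3 = 0; torsion from ∂_2 factors > 1: none. So H_1 = 0.
H_2: b_2 = 4 − 3 − 0 = 1; torsion from ∂_3 factors > 1: none. So H_2 = Z.

H_0 = Z,  H_1 = 0,  H_2 = Z.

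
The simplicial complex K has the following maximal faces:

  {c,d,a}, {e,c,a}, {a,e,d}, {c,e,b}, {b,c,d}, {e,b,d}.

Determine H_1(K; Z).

H_1 ≅ 0.

K has 5 vertices, 9 edges, 6 triangles.
rank ∂_1 = 4, rank ∂_2 = 5 ⇒ b_1 = 9 − 4 − 5 = 0; all invariant factors of ∂_2 are 1 so no torsion. So H_1 = 0.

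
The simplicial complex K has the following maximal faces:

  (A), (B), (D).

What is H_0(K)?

Take the total order A < B < D on the vertex set. Then K (dimension 0) consists of the simplices:

  0-simplices (3): A, B, D

so the chain groups are C_0 ≅ Z^3.

Now H_k = ker ∂_k / im ∂_{k+1}, so:

  H_0: rank C_0 − rank ∂_1 = 3 − 0 = 3, and there is no ∂_1, so H_0 ≅ Z^3.

(K is a triangulation of a set of 3 points.)

H_0 ≅ Z^3.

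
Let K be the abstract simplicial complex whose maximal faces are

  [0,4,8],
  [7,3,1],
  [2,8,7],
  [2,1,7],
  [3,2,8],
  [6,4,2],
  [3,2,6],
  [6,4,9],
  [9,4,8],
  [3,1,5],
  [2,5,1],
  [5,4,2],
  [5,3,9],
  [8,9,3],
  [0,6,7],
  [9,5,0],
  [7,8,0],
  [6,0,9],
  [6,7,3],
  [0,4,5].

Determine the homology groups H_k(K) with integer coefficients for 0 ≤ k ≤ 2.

H_0 = Z,  H_1 = Z ⊕ Z/2Z,  H_2 = 0.

Take the total order 0 < 1 < 2 < 3 < 4 < 5 < 6 < 7 < 8 < 9 on the vertex set. Then K (dimension 2) consists of the simplices:

  0-simplices (10): [0], [1], [2], [3], [4], [5], [6], [7], [8], [9]
  1-simplices (30): (30 of them)
  2-simplices (20): (20 of them)

Hence C_0 ≅ Z^10, C_1 ≅ Z^30, C_2 ≅ Z^20.

∂_1: C_1 → C_0 sends each edge [p,q] (with p < q) to q − p. For instance
  ∂[1,2] = [2] − [1].
This gives a 10×30 integer matrix of rank 9; reducing to Smith normal form yields diagonal entries (1,1,1,1,1,1,1,1,1).

∂_2: C_2 → C_1 maps a triangle to the signed sum of its edges. For instance
  ∂[2,4,6] = [4,6] − [2,6] + [2,4],
  ∂[0,5,9] = [5,9] − [0,9] + [0,5].
The 30×20 boundary matrix has rank 20 and Smith normal form diag(1,1,1,1,1,1,1,1,1,1,1,1,1,1,1,1,1,1,1,2).

From H_k ≅ ker(∂_k) / im(∂_{k+1}) we obtain:

  H_0: rank C_0 − rank ∂_1 = 10 − 9 = 1, and the invariant factors of ∂_1 are all 1, so H_0 = Z.
  H_1: rank ker ∂_1 − rank ∂_2 = (30 − 9) − 20 = 1, and ∂_2 has invariant factor 2 > 1, so H_1 = Z ⊕ Z/2Z.
  H_2: rank ker ∂_2 − rank ∂_3 = (20 − 20) − 0 = 0, and there is no ∂_3, so H_2 = 0.

(K is a triangulation of the Klein bottle.)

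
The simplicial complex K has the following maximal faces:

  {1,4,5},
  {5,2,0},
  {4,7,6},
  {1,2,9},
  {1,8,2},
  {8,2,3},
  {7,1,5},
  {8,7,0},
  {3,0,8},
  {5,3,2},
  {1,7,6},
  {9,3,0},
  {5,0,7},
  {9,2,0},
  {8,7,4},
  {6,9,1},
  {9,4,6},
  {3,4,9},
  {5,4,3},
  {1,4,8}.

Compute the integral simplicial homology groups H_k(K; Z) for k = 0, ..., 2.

H_0 ≅ Z,  H_1 ≅ Z ⊕ Z/2Z,  H_2 = 0.

Fix the vertex order 0 < 1 < 2 < 3 < 4 < 5 < 6 < 7 < 8 < 9 and write every simplex with vertices in increasing order. Then dim K = 2 and the simplices of K are:

  0-simplices (10): [0], [1], [2], [3], [4], [5], [6], [7], [8], [9]
  1-simplices (30): (30 of them)
  2-simplices (20): (20 of them)

so the chain groups are C_0 ≅ Z^10, C_1 ≅ Z^30, C_2 ≅ Z^20.

Boundary ∂_1: C_1 → C_0 is given by ∂[p,q] = [q] − [p]. For instance
  ∂[0,7] = [7] − [0].
The 10×30 boundary matrix has rank 9 and Smith normal form diag(1,1,1,1,1,1,1,1,1).

Boundary ∂_2: C_2 → C_1 acts by ∂[p,q,r] = [q,r] − [p,r] + [p,q]. For instance
  ∂[4,6,9] = [6,9] − [4,9] + [4,6],
  ∂[2,3,8] = [3,8] − [2,8] + [2,3].
This gives a 30×20 integer matrix of rank 20; reducing to Smith normal form yields diagonal entries (1,1,1,1,1,1,1,1,1,1,1,1,1,1,1,1,1,1,1,2).

Now H_k = ker ∂_k / im ∂_{k+1}, so:

  H_0: rank C_0 − rank ∂_1 = 10 − 9 = 1, and the invariant factors of ∂_1 are all 1, so H_0 = Z.
  H_1: rank ker ∂_1 − rank ∂_2 = (30 − 9) − 20 = 1, and ∂_2 has invariant factor 2 > 1, so H_1 = Z ⊕ Z/2Z.
  H_2: rank ker ∂_2 − rank ∂_3 = (20 − 20) − 0 = 0, and there is no ∂_3, so H_2 = 0.

As a check, the Euler characteristic is 10 − 30 + 20 = 0, which agrees with 1 − 1 + 0 = 0.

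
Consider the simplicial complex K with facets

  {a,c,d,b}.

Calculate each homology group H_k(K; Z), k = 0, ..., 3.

Fix the vertex order a < b < c < d and write every simplex with vertices in increasing order. Then dim K = 3 and the simplices of K are:

  0-simplices (4): a, b, c, d
  1-simplices (6): ab, ac, ad, bc, bd, cd
  2-simplices (4): abc, abd, acd, bcd
  3-simplices (1): abcd

giving chain groups C_0 ≅ Z^4, C_1 ≅ Z^6, C_2 ≅ Z^4, C_3 ≅ Z^1.

∂_1: C_1 → C_0 is given by ∂[p,q] = [q] − [p]. For instance
  ∂ab = b − a.
As a 4×6 matrix over Z this has rank 3, with invariant factors (1,1,1).

The boundary map ∂_2: C_2 → C_1 acts by ∂[p,q,r] = [q,r] − [p,r] + [p,q]. For instance
  ∂abd = bd − ad + ab,
  ∂abc = bc − ac + ab.
This gives a 6×4 integer matrix of rank 3; reducing to Smith normal form yields diagonal entries (1,1,1).

Boundary ∂_3: C_3 → C_2 sends each 3-simplex σ to the alternating sum Σ_i (−1)^i (σ with its i-th vertex removed). For instance
  ∂abcd = bcd − acd + abd − abc.
This gives a 4×1 integer matrix of rank 1; reducing to Smith normal form yields diagonal entries (1).

Reading off H_k = ker ∂_k / im ∂_{k+1}:

  H_0: rank C_0 − rank ∂_1 = 4 − 3 = 1, and the invariant factors of ∂_1 are all 1, so H_0 ≅ Z.
  H_1: rank ker ∂_1 − rank ∂_2 = (6 − 3) − 3 = 0, and the invariant factors of ∂_2 are all 1, so H_1 ≅ 0.
  H_2: rank ker ∂_2 − rank ∂_3 = (4 − 3) − 1 = 0, and the invariant factors of ∂_3 are all 1, so H_2 ≅ 0.
  H_3: rank ker ∂_3 − rank ∂_4 = (1 − 1) − 0 = 0, and there is no ∂_4, so H_3 ≅ 0.

H_0 = Z,  H_1 = 0,  H_2 = 0,  H_3 = 0.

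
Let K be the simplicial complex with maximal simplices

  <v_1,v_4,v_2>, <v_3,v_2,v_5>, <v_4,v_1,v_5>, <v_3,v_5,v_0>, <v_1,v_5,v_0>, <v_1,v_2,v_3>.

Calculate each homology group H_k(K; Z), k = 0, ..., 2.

H_0 ≅ Z,  H_1 ≅ Z,  H_2 = 0.

Fix the vertex order v_0 < v_1 < v_2 < v_3 < v_4 < v_5 and write every simplex with vertices in increasing order. Then dim K = 2 and the simplices of K are:

  0-simplices (6): [v_0], [v_1], [v_2], [v_3], [v_4], [v_5]
  1-simplices (12): [v_0,v_1], [v_0,v_3], [v_0,v_5], [v_1,v_2], [v_1,v_3], [v_1,v_4], [v_1,v_5], [v_2,v_3], [v_2,v_4], [v_2,v_5], [v_3,v_5], [v_4,v_5]
  2-simplices (6): [v_0,v_1,v_5], [v_0,v_3,v_5], [v_1,v_2,v_3], [v_1,v_2,v_4], [v_1,v_4,v_5], [v_2,v_3,v_5]

so the chain groups are C_0 ≅ Z^6, C_1 ≅ Z^12, C_2 ≅ Z^6.

∂_1: C_1 → C_0 is given by ∂[p,q] = [q] − [p]. For instance
  ∂[v_0,v_5] = [v_5] − [v_0].
This gives a 6×12 integer matrix of rank 5; reducing to Smith normal form yields diagonal entries (1,1,1,1,1).

Boundary ∂_2: C_2 → C_1 sends each 2-simplex [p,q,r] to [q,r] − [p,r] + [p,q]. For instance
  ∂[v_2,v_3,v_5] = [v_3,v_5] − [v_2,v_5] + [v_2,v_3],
  ∂[v_0,v_3,v_5] = [v_3,v_5] − [v_0,v_5] + [v_0,v_3].
As a 12×6 matrix over Z this has rank 6, with invariant factors (1,1,1,1,1,1).

Now H_k = ker ∂_k / im ∂_{k+1}, so:

  H_0: rank C_0 − rank ∂_1 = 6 − 5 = 1, and the invariant factors of ∂_1 are all 1, so H_0 = Z.
  H_1: rank ker ∂_1 − rank ∂_2 = (12 − 5) − 6 = 1, and the invariant factors of ∂_2 are all 1, so H_1 = Z.
  H_2: rank ker ∂_2 − rank ∂_3 = (6 − 6) − 0 = 0, and there is no ∂_3, so H_2 = 0.

As a check, the Euler characteristic is 6 − 12 + 6 = 0, which agrees with 1 − 1 + 0 = 0.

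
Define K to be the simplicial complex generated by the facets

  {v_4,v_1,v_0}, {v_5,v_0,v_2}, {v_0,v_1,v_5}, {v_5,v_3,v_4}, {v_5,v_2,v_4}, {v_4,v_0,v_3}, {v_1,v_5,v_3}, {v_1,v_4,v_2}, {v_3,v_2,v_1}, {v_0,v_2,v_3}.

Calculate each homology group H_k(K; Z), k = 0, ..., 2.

Fix the vertex order v_0 < v_1 < v_2 < v_3 < v_4 < v_5 and write every simplex with vertices in increasing order. Then dim K = 2 and the simplices of K are:

  0-simplices (6): [v_0], [v_1], [v_2], [v_3], [v_4], [v_5]
  1-simplices (15): (15 of them)
  2-simplices (10): [v_0,v_1,v_4], [v_0,v_1,v_5], [v_0,v_2,v_3], [v_0,v_2,v_5], [v_0,v_3,v_4], [v_1,v_2,v_3], [v_1,v_2,v_4], [v_1,v_3,v_5], [v_2,v_4,v_5], [v_3,v_4,v_5]

Hence C_0 ≅ Z^6, C_1 ≅ Z^15, C_2 ≅ Z^10.

∂_1: C_1 → C_0 is given by ∂[p,q] = [q] − [p]. For instance
  ∂[v_0,v_2] = [v_2] − [v_0].
The resulting 6×15 matrix has rank 5, and its Smith normal form has invariant factors (1,1,1,1,1).

The boundary map ∂_2: C_2 → C_1 acts by ∂[p,q,r] = [q,r] − [p,r] + [p,q]. For instance
  ∂[v_0,v_1,v_5] = [v_1,v_5] − [v_0,v_5] + [v_0,v_1],
  ∂[v_0,v_2,v_5] = [v_2,v_5] − [v_0,v_5] + [v_0,v_2].
As a 15×10 matrix over Z this has rank 10, with invariant factors (1,1,1,1,1,1,1,1,1,2).

From H_k ≅ ker(∂_k) / im(∂_{k+1}) we obtain:

  H_0: rank C_0 − rank ∂_1 = 6 − 5 = 1, and the invariant factors of ∂_1 are all 1, so H_0 = Z.
  H_1: rank ker ∂_1 − rank ∂_2 = (15 − 5) − 10 = 0, and ∂_2 has invariant factor 2 > 1, so H_1 = Z/2.
  H_2: rank ker ∂_2 − rank ∂_3 = (10 − 10) − 0 = 0, and there is no ∂_3, so H_2 = 0.

H_0 = Z,  H_1 = Z/2,  H_2 = 0.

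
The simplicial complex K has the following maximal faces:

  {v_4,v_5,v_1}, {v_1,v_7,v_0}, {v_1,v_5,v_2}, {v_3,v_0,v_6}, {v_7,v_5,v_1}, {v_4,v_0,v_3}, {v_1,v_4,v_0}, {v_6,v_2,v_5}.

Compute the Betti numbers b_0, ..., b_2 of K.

b_0 = 1, b_1 = 1, b_2 = 0.

We work with the vertex ordering v_0 < v_1 < v_2 < v_3 < v_4 < v_5 < v_6 < v_7. The simplices of K, each written with vertices in increasing order, are:

  0-simplices (8): [v_0], [v_1], [v_2], [v_3], [v_4], [v_5], [v_6], [v_7]
  1-simplices (16): (16 of them)
  2-simplices (8): [v_0,v_1,v_4], [v_0,v_1,v_7], [v_0,v_3,v_4], [v_0,v_3,v_6], [v_1,v_2,v_5], [v_1,v_4,v_5], [v_1,v_5,v_7], [v_2,v_5,v_6]

Hence C_0 ≅ Z^8, C_1 ≅ Z^16, C_2 ≅ Z^8.

Boundary ∂_1: C_1 → C_0 is given by ∂[p,q] = [q] − [p].
As a 8×16 matrix over Z this has rank 7, with invariant factors (1,1,1,1,1,1,1).

Boundary ∂_2: C_2 → C_1 acts by ∂[p,q,r] = [q,r] − [p,r] + [p,q]. For instance
  ∂[v_0,v_1,v_4] = [v_1,v_4] − [v_0,v_4] + [v_0,v_1],
  ∂[v_0,v_3,v_6] = [v_3,v_6] − [v_0,v_6] + [v_0,v_3].
This gives a 16×8 integer matrix of rank 8; reducing to Smith normal form yields diagonal entries (1,1,1,1,1,1,1,1).

From H_k ≅ ker(∂_k) / im(∂_{k+1}) we obtain:

  H_0: rank C_0 − rank ∂_1 = 8 − 7 = 1, and the invariant factors of ∂_1 are all 1, so H_0 = Z.
  H_1: rank ker ∂_1 − rank ∂_2 = (16 − 7) − 8 = 1, and the invariant factors of ∂_2 are all 1, so H_1 = Z.
  H_2: rank ker ∂_2 − rank ∂_3 = (8 − 8) − 0 = 0, and there is no ∂_3, so H_2 = 0.

Hence the Betti numbers are b_0 = 1, b_1 = 1, b_2 = 0.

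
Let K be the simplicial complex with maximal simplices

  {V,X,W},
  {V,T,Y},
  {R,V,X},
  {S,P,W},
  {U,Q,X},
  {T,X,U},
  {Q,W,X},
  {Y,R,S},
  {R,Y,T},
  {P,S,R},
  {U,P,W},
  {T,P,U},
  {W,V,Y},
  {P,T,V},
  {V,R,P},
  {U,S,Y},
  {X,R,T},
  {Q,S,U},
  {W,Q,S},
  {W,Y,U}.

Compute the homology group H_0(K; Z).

H_0 ≅ Z.

Fix the vertex order P < Q < R < S < T < U < V < W < X < Y and write every simplex with vertices in increasing order. Then dim K = 2 and the simplices of K are:

  0-simplices (10): P, Q, R, S, T, U, V, W, X, Y
  1-simplices (30): PR, PS, PT, PU, PV, PW, QS, QU, QW, QX, RS, RT, RV, RX, RY, SU, SW, SY, TU, TV, TX, TY, UW, UX, UY, VW, VX, VY, WX, WY
  2-simplices (20): PRS, PRV, PSW, PTU, PTV, PUW, QSU, QSW, QUX, QWX, RSY, RTX, RTY, RVX, SUY, TUX, TVY, UWY, VWX, VWY

giving chain groups C_0 ≅ Z^10, C_1 ≅ Z^30, C_2 ≅ Z^20.

∂_1: C_1 → C_0 is given by ∂[p,q] = [q] − [p]. For instance
  ∂PR = R − P.
This gives a 10×30 integer matrix of rank 9; reducing to Smith normal form yields diagonal entries (1,1,1,1,1,1,1,1,1).

Boundary ∂_2: C_2 → C_1 maps a triangle to the signed sum of its edges. For instance
  ∂RVX = VX − RX + RV,
  ∂QSW = SW − QW + QS.
This gives a 30×20 integer matrix of rank 20; reducing to Smith normal form yields diagonal entries (1,1,1,1,1,1,1,1,1,1,1,1,1,1,1,1,1,1,1,2).

From H_k ≅ ker(∂_k) / im(∂_{k+1}) we obtain:

  H_0: rank C_0 − rank ∂_1 = 10 − 9 = 1, and the invariant factors of ∂_1 are all 1, so H_0 = Z.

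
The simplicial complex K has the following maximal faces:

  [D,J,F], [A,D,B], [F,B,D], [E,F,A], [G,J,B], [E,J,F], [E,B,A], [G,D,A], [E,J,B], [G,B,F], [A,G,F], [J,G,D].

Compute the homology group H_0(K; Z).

H_0 = Z.

We work with the vertex ordering A < B < D < E < F < G < J. The simplices of K, each written with vertices in increasing order, are:

  0-simplices (7): A, B, D, E, F, G, J
  1-simplices (18): AB, AD, AE, AF, AG, BD, BE, BF, BG, BJ, DF, DG, DJ, EF, EJ, FG, FJ, GJ
  2-simplices (12): ABD, ABE, ADG, AEF, AFG, BDF, BEJ, BFG, BGJ, DFJ, DGJ, EFJ

giving chain groups C_0 ≅ Z^7, C_1 ≅ Z^18, C_2 ≅ Z^12.

Boundary ∂_1: C_1 → C_0 is given by ∂[p,q] = [q] − [p]. For instance
  ∂FJ = J − F.
The resulting 7×18 matrix has rank 6, and its Smith normal form has invariant factors (1,1,1,1,1,1).

∂_2: C_2 → C_1 maps a triangle to the signed sum of its edges. For instance
  ∂ABD = BD − AD + AB,
  ∂DFJ = FJ − DJ + DF.
This gives a 18×12 integer matrix of rank 12; reducing to Smith normal form yields diagonal entries (1,1,1,1,1,1,1,1,1,1,1,2).

Computing H_k = (kernel of ∂_k) / (image of ∂_{k+1}):

  H_0: rank C_0 − rank ∂_1 = 7 − 6 = 1, and the invariant factors of ∂_1 are all 1, so H_0 = Z.

(K is a triangulation of the real projective plane RP^2.)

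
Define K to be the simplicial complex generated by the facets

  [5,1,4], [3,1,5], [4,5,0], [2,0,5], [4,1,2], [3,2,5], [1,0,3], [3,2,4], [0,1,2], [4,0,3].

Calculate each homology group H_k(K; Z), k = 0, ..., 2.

Order the vertices as 0 < 1 < 2 < 3 < 4 < 5. Listing each simplex with vertices in this order, K has dimension 2 with simplices:

  0-simplices (6): [0], [1], [2], [3], [4], [5]
  1-simplices (15): [0,1], [0,2], [0,3], [0,4], [0,5], [1,2], [1,3], [1,4], [1,5], [2,3], [2,4], [2,5], [3,4], [3,5], [4,5]
  2-simplices (10): [0,1,2], [0,1,3], [0,2,5], [0,3,4], [0,4,5], [1,2,4], [1,3,5], [1,4,5], [2,3,4], [2,3,5]

so the chain groups are C_0 ≅ Z^6, C_1 ≅ Z^15, C_2 ≅ Z^10.

Boundary ∂_1: C_1 → C_0 sends each edge [p,q] (with p < q) to q − p. For instance
  ∂[3,5] = [5] − [3].
As a 6×15 matrix over Z this has rank 5, with invariant factors (1,1,1,1,1).

The boundary map ∂_2: C_2 → C_1 maps a triangle to the signed sum of its edges. For instance
  ∂[1,3,5] = [3,5] − [1,5] + [1,3],
  ∂[0,1,2] = [1,2] − [0,2] + [0,1].
This gives a 15×10 integer matrix of rank 10; reducing to Smith normal form yields diagonal entries (1,1,1,1,1,1,1,1,1,2).

Reading off H_k = ker ∂_k / im ∂_{k+1}:

  H_0: rank C_0 − rank ∂_1 = 6 − 5 = 1, and the invariant factors of ∂_1 are all 1, so H_0 = Z.
  H_1: rank ker ∂_1 − rank ∂_2 = (15 − 5) − 10 = 0, and ∂_2 has invariant factor 2 > 1, so H_1 = Z/2.
  H_2: rank ker ∂_2 − rank ∂_3 = (10 − 10) − 0 = 0, and there is no ∂_3, so H_2 = 0.

As a check, the Euler characteristic is 6 − 15 + 10 = 1, which agrees with 1 − 0 + 0 = 1.

H_0 = Z,  H_1 = Z/2,  H_2 = 0.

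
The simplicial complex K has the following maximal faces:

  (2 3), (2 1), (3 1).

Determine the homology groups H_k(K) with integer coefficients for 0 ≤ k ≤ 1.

Fix the vertex order 1 < 2 < 3 and write every simplex with vertices in increasing order. Then dim K = 1 and the simplices of K are:

  0-simplices (3): [1], [2], [3]
  1-simplices (3): [1,2], [1,3], [2,3]

so the chain groups are C_0 ≅ Z^3, C_1 ≅ Z^3.

∂_1: C_1 → C_0 sends each edge [p,q] (with p < q) to q − p.
The resulting 3×3 matrix has rank 2, and its Smith normal form has invariant factors (1,1).

Reading off H_k = ker ∂_k / im ∂_{k+1}:

  H_0: rank C_0 − rank ∂_1 = 3 − 2 = 1, and the invariant factors of ∂_1 are all 1, so H_0 = Z.
  H_1: rank ker ∂_1 − rank ∂_2 = (3 − 2) − 0 = 1, and there is no ∂_2, so H_1 = Z.

(K is a triangulation of the circle S^1.)

H_0 ≅ Z,  H_1 ≅ Z.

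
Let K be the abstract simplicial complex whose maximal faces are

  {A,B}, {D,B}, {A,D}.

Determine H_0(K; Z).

Order the vertices as A < B < D. Listing each simplex with vertices in this order, K has dimension 1 with simplices:

  0-simplices (3): A, B, D
  1-simplices (3): AB, AD, BD

giving chain groups C_0 ≅ Z^3, C_1 ≅ Z^3.

∂_1: C_1 → C_0 is given by ∂[p,q] = [q] − [p]. For instance
  ∂BD = D − B.
This gives a 3×3 integer matrix of rank 2; reducing to Smith normal form yields diagonal entries (1,1).

Reading off H_k = ker ∂_k / im ∂_{k+1}:

  H_0: rank C_0 − rank ∂_1 = 3 − 2 = 1, and the invariant factors of ∂_1 are all 1, so H_0 ≅ Z.

H_0 ≅ Z.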